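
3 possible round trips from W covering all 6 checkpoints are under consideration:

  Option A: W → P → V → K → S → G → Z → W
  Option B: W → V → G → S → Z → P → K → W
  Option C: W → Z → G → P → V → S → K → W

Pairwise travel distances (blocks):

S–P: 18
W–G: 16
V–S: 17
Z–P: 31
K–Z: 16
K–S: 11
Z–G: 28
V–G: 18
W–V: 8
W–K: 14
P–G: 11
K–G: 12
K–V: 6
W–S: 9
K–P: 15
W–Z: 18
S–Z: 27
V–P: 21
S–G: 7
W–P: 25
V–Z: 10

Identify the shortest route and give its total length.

Shortest is Option A, total 116 blocks.

Option A: 25 + 21 + 6 + 11 + 7 + 28 + 18 = 116
Option B: 8 + 18 + 7 + 27 + 31 + 15 + 14 = 120
Option C: 18 + 28 + 11 + 21 + 17 + 11 + 14 = 120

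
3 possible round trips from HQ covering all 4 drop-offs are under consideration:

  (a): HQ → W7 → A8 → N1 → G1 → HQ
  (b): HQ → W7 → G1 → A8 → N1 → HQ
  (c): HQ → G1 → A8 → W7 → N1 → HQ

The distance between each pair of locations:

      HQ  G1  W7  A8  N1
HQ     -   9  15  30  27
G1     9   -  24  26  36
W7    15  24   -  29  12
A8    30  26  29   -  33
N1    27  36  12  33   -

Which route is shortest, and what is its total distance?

(a): 15 + 29 + 33 + 36 + 9 = 122
(b): 15 + 24 + 26 + 33 + 27 = 125
(c): 9 + 26 + 29 + 12 + 27 = 103

103 — (c) is the shortest.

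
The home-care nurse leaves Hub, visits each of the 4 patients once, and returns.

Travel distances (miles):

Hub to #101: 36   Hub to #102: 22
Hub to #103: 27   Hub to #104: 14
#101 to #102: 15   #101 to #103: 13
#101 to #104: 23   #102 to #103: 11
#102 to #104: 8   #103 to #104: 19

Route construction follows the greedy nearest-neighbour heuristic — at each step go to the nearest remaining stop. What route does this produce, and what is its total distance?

Nearest-neighbour total = 82 miles; route Hub → #104 → #102 → #103 → #101 → Hub.

At Hub the remaining stops are #104 14, #102 22, #103 27, #101 36; go to #104.
At #104 the remaining stops are #102 8, #103 19, #101 23; go to #102.
At #102 the remaining stops are #103 11, #101 15; go to #103.
At #103 the remaining stops are #101 13; go to #101.
Return #101→Hub: 36.
Total = 14 + 8 + 11 + 13 + 36 = 82.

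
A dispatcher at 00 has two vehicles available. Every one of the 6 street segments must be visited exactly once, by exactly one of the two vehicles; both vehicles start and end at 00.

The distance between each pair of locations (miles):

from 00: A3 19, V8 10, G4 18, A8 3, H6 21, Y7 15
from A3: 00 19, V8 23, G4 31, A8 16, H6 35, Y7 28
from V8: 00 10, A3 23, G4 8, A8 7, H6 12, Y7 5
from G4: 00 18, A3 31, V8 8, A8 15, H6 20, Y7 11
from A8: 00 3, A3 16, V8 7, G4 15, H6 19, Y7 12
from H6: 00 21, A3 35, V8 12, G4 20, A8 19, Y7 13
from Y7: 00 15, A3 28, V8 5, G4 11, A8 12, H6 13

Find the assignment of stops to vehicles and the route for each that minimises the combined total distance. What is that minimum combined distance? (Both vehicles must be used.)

Minimum combined distance: 101 miles.

There are 2^5 − 1 = 31 ways to divide the 6 stops into two non-empty groups. For each, the best each vehicle can do is its own shortest tour through its group:
  {A3} + {V8, G4, A8, H6, Y7}: 38 + 63 = 101
  {V8} + {A3, G4, A8, H6, Y7}: 20 + 95 = 115
  {A3, V8} + {G4, A8, H6, Y7}: 52 + 63 = 115
  {G4} + {A3, V8, A8, H6, Y7}: 36 + 81 = 117
  {A3, G4} + {V8, A8, H6, Y7}: 68 + 49 = 117
  {V8, G4} + {A3, A8, H6, Y7}: 36 + 81 = 117
  … (31 splits in total)
Best: vehicle 1 00 → A3 → 00 = 38; vehicle 2 00 → A8 → V8 → G4 → Y7 → H6 → 00 = 63; combined 101.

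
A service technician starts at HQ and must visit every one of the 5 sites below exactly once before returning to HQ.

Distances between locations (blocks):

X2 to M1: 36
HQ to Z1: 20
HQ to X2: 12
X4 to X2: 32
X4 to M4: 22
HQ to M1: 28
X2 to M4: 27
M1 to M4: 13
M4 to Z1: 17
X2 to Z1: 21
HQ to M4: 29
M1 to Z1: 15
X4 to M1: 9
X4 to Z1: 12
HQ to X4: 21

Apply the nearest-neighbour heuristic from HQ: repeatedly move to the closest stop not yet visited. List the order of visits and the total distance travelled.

HQ → [X2:12 / Z1:20 / X4:21 / M1:28 / M4:29] → X2 (12)
X2 → [Z1:21 / M4:27 / X4:32 / M1:36] → Z1 (21)
Z1 → [X4:12 / M1:15 / M4:17] → X4 (12)
X4 → [M1:9 / M4:22] → M1 (9)
M1 → [M4:13] → M4 (13)
Return M4→HQ: 29.
Total = 12 + 21 + 12 + 9 + 13 + 29 = 96.

Total distance 96 blocks via the nearest-neighbour route HQ → X2 → Z1 → X4 → M1 → M4 → HQ.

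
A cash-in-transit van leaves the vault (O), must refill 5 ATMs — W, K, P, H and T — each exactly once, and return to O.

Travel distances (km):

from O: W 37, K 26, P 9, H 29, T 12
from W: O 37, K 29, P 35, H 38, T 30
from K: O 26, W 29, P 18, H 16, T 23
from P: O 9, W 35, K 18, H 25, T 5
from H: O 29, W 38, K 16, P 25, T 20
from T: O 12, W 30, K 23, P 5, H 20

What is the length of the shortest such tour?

O - W - K - P - H - T - O: 37+29+18+25+20+12 = 141
O - W - K - P - T - H - O: 37+29+18+5+20+29 = 138
O - W - K - H - P - T - O: 37+29+16+25+5+12 = 124
O - W - K - H - T - P - O: 37+29+16+20+5+9 = 116
O - W - K - T - P - H - O: 37+29+23+5+25+29 = 148
O - W - K - T - H - P - O: 37+29+23+20+25+9 = 143
O - W - P - K - H - T - O: 37+35+18+16+20+12 = 138
O - W - P - K - T - H - O: 37+35+18+23+20+29 = 162
O - W - P - H - K - T - O: 37+35+25+16+23+12 = 148
O - W - P - H - T - K - O: 37+35+25+20+23+26 = 166
O - W - P - T - K - H - O: 37+35+5+23+16+29 = 145
O - W - P - T - H - K - O: 37+35+5+20+16+26 = 139
O - W - H - K - P - T - O: 37+38+16+18+5+12 = 126
O - W - H - K - T - P - O: 37+38+16+23+5+9 = 128
… (46 more)
The minimum is 116.
One optimal route: O → W → K → H → T → P → O (or its reverse).

Minimum total distance: 116 km.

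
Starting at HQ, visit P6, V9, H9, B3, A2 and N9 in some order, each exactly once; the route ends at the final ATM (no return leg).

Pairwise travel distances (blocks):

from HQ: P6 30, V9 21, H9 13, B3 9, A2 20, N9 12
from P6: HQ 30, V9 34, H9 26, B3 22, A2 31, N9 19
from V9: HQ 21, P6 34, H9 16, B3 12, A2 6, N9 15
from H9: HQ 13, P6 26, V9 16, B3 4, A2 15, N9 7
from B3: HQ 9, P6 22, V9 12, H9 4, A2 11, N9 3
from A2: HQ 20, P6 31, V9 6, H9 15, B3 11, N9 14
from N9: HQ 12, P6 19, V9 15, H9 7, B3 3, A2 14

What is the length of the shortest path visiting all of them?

There are 6! = 720 possible orderings.
HQ→P6→V9→H9→B3→A2→N9: 30+34+16+4+11+14 = 109
HQ→P6→V9→H9→B3→N9→A2: 30+34+16+4+3+14 = 101
HQ→P6→V9→H9→A2→B3→N9: 30+34+16+15+11+3 = 109
HQ→P6→V9→H9→A2→N9→B3: 30+34+16+15+14+3 = 112
HQ→P6→V9→H9→N9→B3→A2: 30+34+16+7+3+11 = 101
HQ→P6→V9→H9→N9→A2→B3: 30+34+16+7+14+11 = 112
HQ→P6→V9→B3→H9→A2→N9: 30+34+12+4+15+14 = 109
HQ→P6→V9→B3→H9→N9→A2: 30+34+12+4+7+14 = 101
… (712 more)
HQ→V9→A2→H9→B3→N9→P6: 21+6+15+4+3+19 = 68  ← best
The minimum is 68.
One shortest path: HQ → V9 → A2 → H9 → B3 → N9 → P6.

Shortest open route: 68 blocks.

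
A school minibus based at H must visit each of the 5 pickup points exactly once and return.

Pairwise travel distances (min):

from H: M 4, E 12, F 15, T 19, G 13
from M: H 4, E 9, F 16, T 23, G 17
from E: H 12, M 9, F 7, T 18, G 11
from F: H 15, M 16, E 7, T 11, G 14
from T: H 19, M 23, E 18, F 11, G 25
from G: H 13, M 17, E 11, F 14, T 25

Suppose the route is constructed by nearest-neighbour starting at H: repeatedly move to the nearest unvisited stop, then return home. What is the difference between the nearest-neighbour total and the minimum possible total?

1 min longer than the optimal tour.

From H: M=4, E=12, G=13, F=15, T=19 → choose M (4).
From M: E=9, F=16, G=17, T=23 → choose E (9).
From E: F=7, G=11, T=18 → choose F (7).
From F: T=11, G=14 → choose T (11).
From T: G=25 → choose G (25).
NN route H → M → E → F → T → G → H costs 69.
Optimal: H → M → E → G → F → T → H costs 68 (by enumerating all 60 distinct tours).
Excess = 69 − 68 = 1.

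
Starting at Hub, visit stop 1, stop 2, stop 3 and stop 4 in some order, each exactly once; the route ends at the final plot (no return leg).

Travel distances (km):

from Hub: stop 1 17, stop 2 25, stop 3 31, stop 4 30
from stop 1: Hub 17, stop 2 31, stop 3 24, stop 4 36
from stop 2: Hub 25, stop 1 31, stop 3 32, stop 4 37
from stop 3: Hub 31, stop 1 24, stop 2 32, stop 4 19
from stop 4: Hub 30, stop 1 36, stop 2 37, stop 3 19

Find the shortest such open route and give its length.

Minimum one-way distance = 97 km.

There are 4! = 24 possible orderings.
Hub - stop 1 - stop 2 - stop 3 - stop 4: 17+31+32+19 = 99
Hub - stop 1 - stop 2 - stop 4 - stop 3: 17+31+37+19 = 104
Hub - stop 1 - stop 3 - stop 2 - stop 4: 17+24+32+37 = 110
Hub - stop 1 - stop 3 - stop 4 - stop 2: 17+24+19+37 = 97
Hub - stop 1 - stop 4 - stop 2 - stop 3: 17+36+37+32 = 122
Hub - stop 1 - stop 4 - stop 3 - stop 2: 17+36+19+32 = 104
Hub - stop 2 - stop 1 - stop 3 - stop 4: 25+31+24+19 = 99
Hub - stop 2 - stop 1 - stop 4 - stop 3: 25+31+36+19 = 111
Hub - stop 2 - stop 3 - stop 1 - stop 4: 25+32+24+36 = 117
Hub - stop 2 - stop 3 - stop 4 - stop 1: 25+32+19+36 = 112
Hub - stop 2 - stop 4 - stop 1 - stop 3: 25+37+36+24 = 122
Hub - stop 2 - stop 4 - stop 3 - stop 1: 25+37+19+24 = 105
Hub - stop 3 - stop 1 - stop 2 - stop 4: 31+24+31+37 = 123
Hub - stop 3 - stop 1 - stop 4 - stop 2: 31+24+36+37 = 128
… (10 more)
The minimum is 97.
One shortest path: Hub → stop 1 → stop 3 → stop 4 → stop 2.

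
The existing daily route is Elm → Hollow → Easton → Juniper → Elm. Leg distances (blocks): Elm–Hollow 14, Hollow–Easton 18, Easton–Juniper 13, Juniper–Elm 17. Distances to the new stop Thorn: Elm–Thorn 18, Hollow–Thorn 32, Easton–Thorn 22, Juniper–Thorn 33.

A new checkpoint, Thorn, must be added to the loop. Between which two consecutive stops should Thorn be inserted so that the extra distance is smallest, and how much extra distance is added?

+34 blocks — insert Thorn between Juniper and Elm.

Insertion cost between consecutive stops i–j is d(i,Thorn) + d(Thorn,j) − d(i,j):
  between Elm and Hollow: 18 + 32 − 14 = 36
  between Hollow and Easton: 32 + 22 − 18 = 36
  between Easton and Juniper: 22 + 33 − 13 = 42
  between Juniper and Elm: 33 + 18 − 17 = 34
Cheapest insertion is between Juniper and Elm, adding 34.
New total = 62 + 34 = 96.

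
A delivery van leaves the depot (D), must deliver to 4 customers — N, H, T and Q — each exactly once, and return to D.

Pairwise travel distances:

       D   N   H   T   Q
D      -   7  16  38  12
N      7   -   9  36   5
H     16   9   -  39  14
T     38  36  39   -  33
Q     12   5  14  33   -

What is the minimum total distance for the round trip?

Minimum total distance: 100.

With 4 stops there are 4!/2 = 12 distinct round trips (a route and its reverse cost the same).
D → N → H → T → Q → D: 7+9+39+33+12 = 100
D → N → H → Q → T → D: 7+9+14+33+38 = 101
D → N → T → H → Q → D: 7+36+39+14+12 = 108
D → N → T → Q → H → D: 7+36+33+14+16 = 106
D → N → Q → H → T → D: 7+5+14+39+38 = 103
D → N → Q → T → H → D: 7+5+33+39+16 = 100
D → H → N → T → Q → D: 16+9+36+33+12 = 106
D → H → N → Q → T → D: 16+9+5+33+38 = 101
D → H → T → N → Q → D: 16+39+36+5+12 = 108
D → H → Q → N → T → D: 16+14+5+36+38 = 109
D → T → N → H → Q → D: 38+36+9+14+12 = 109
D → T → H → N → Q → D: 38+39+9+5+12 = 103
The minimum is 100.
One optimal route: D → N → H → T → Q → D (or its reverse).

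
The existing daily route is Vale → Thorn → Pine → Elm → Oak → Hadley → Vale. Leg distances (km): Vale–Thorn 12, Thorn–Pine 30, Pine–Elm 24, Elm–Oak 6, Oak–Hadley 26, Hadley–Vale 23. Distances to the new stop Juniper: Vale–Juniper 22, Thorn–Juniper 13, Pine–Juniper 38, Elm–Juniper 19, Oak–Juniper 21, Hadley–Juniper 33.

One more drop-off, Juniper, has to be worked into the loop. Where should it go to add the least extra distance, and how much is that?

Minimum extra distance: 21 km, inserting Juniper between Thorn and Pine.

Insertion cost between consecutive stops i–j is d(i,Juniper) + d(Juniper,j) − d(i,j):
  between Vale and Thorn: 22 + 13 − 12 = 23
  between Thorn and Pine: 13 + 38 − 30 = 21
  between Pine and Elm: 38 + 19 − 24 = 33
  between Elm and Oak: 19 + 21 − 6 = 34
  between Oak and Hadley: 21 + 33 − 26 = 28
  between Hadley and Vale: 33 + 22 − 23 = 32
Cheapest insertion is between Thorn and Pine, adding 21.
New total = 121 + 21 = 142.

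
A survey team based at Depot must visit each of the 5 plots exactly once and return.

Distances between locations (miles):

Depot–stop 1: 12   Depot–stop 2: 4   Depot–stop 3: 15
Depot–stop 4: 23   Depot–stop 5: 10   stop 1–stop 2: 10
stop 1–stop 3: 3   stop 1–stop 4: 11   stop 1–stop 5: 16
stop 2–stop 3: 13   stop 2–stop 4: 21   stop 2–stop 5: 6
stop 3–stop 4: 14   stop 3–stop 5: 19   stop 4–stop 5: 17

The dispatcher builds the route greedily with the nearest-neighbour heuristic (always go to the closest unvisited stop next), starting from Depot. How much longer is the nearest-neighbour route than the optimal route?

10 miles longer than the optimal tour.

Depot: stop 2=4, stop 5=10, stop 1=12, stop 3=15, stop 4=23 ⇒ stop 2
stop 2: stop 5=6, stop 1=10, stop 3=13, stop 4=21 ⇒ stop 5
stop 5: stop 1=16, stop 4=17, stop 3=19 ⇒ stop 1
stop 1: stop 3=3, stop 4=11 ⇒ stop 3
stop 3: stop 4=14 ⇒ stop 4
NN route Depot → stop 2 → stop 5 → stop 1 → stop 3 → stop 4 → Depot costs 66.
Optimal: Depot → stop 1 → stop 3 → stop 4 → stop 5 → stop 2 → Depot costs 56 (by enumerating all 60 distinct tours).
Excess = 66 − 56 = 10.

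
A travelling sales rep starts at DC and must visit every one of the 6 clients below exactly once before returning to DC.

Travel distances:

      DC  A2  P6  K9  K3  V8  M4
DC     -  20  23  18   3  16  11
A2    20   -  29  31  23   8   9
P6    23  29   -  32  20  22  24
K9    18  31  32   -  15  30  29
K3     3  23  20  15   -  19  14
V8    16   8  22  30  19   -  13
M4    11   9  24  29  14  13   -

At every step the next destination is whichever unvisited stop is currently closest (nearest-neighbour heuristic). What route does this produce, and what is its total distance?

Total distance 106 via the nearest-neighbour route DC → K3 → M4 → A2 → V8 → P6 → K9 → DC.

DC → [K3:3 / M4:11 / V8:16 / K9:18 / A2:20 / P6:23] → K3 (3)
K3 → [M4:14 / K9:15 / V8:19 / P6:20 / A2:23] → M4 (14)
M4 → [A2:9 / V8:13 / P6:24 / K9:29] → A2 (9)
A2 → [V8:8 / P6:29 / K9:31] → V8 (8)
V8 → [P6:22 / K9:30] → P6 (22)
P6 → [K9:32] → K9 (32)
Return K9→DC: 18.
Total = 3 + 14 + 9 + 8 + 22 + 32 + 18 = 106.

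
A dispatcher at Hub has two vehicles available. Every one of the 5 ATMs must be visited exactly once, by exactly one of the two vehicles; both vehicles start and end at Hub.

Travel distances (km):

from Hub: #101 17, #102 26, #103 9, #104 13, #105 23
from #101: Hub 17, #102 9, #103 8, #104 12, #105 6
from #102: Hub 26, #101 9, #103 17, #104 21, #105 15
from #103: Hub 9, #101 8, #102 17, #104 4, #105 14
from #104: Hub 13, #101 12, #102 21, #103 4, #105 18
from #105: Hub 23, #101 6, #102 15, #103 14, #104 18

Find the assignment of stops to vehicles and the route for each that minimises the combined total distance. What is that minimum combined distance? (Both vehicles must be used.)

Minimum combined distance: 90 km.

Try each way of splitting the stops between the two vehicles (each non-empty) and, for each split, find the best tour for each vehicle:
  {#101} + {#102, #103, #104, #105}: 34 + 72 = 106
  {#102} + {#101, #103, #104, #105}: 52 + 54 = 106
  {#101, #102} + {#103, #104, #105}: 52 + 54 = 106
  {#103} + {#101, #102, #104, #105}: 18 + 72 = 90
  {#101, #103} + {#102, #104, #105}: 34 + 72 = 106
  {#102, #103} + {#101, #104, #105}: 52 + 54 = 106
  … (15 splits in total)
Best: vehicle 1 Hub → #103 → Hub = 18; vehicle 2 Hub → #101 → #102 → #105 → #104 → Hub = 72; combined 90.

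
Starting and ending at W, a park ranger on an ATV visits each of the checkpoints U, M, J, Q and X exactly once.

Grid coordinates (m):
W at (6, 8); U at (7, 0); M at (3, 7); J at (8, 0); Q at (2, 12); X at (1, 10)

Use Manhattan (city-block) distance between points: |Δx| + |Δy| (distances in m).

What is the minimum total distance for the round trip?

38 m — the shortest possible round trip.

W → U → M → J → Q → X → W: 9+11+12+18+3+7 = 60
W → U → M → J → X → Q → W: 9+11+12+17+3+8 = 60
W → U → M → Q → J → X → W: 9+11+6+18+17+7 = 68
W → U → M → Q → X → J → W: 9+11+6+3+17+10 = 56
W → U → M → X → J → Q → W: 9+11+5+17+18+8 = 68
W → U → M → X → Q → J → W: 9+11+5+3+18+10 = 56
W → U → J → M → Q → X → W: 9+1+12+6+3+7 = 38
W → U → J → M → X → Q → W: 9+1+12+5+3+8 = 38
W → U → J → Q → M → X → W: 9+1+18+6+5+7 = 46
W → U → J → Q → X → M → W: 9+1+18+3+5+4 = 40
W → U → J → X → M → Q → W: 9+1+17+5+6+8 = 46
W → U → J → X → Q → M → W: 9+1+17+3+6+4 = 40
W → U → Q → M → J → X → W: 9+17+6+12+17+7 = 68
W → U → Q → M → X → J → W: 9+17+6+5+17+10 = 64
… (46 more)
The minimum is 38.
One optimal route: W → U → J → M → Q → X → W (or its reverse).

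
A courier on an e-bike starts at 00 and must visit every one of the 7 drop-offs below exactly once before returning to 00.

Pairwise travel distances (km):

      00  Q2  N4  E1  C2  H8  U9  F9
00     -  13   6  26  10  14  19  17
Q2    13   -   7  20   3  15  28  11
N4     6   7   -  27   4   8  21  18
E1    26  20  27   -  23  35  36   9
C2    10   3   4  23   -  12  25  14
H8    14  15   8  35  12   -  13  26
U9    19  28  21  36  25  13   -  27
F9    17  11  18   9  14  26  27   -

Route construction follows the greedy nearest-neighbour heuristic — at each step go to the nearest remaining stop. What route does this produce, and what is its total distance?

100 km along 00 → N4 → C2 → Q2 → F9 → E1 → H8 → U9 → 00.

From 00: distances to unvisited — N4=6, C2=10, Q2=13, H8=14, F9=17, U9=19, E1=26. Nearest is N4 (6).
From N4: distances to unvisited — C2=4, Q2=7, H8=8, F9=18, U9=21, E1=27. Nearest is C2 (4).
From C2: distances to unvisited — Q2=3, H8=12, F9=14, E1=23, U9=25. Nearest is Q2 (3).
From Q2: distances to unvisited — F9=11, H8=15, E1=20, U9=28. Nearest is F9 (11).
From F9: distances to unvisited — E1=9, H8=26, U9=27. Nearest is E1 (9).
From E1: distances to unvisited — H8=35, U9=36. Nearest is H8 (35).
From H8: distances to unvisited — U9=13. Nearest is U9 (13).
Return U9→00: 19.
Total = 6 + 4 + 3 + 11 + 9 + 35 + 13 + 19 = 100.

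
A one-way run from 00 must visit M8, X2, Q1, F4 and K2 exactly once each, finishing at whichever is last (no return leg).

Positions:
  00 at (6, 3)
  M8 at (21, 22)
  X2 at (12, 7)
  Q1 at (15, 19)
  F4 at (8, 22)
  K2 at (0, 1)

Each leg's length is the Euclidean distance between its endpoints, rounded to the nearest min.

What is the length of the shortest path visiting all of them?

There are 5! = 120 possible orderings.
00 → M8 → X2 → Q1 → F4 → K2: 24+17+12+8+22 = 83
00 → M8 → X2 → Q1 → K2 → F4: 24+17+12+23+22 = 98
00 → M8 → X2 → F4 → Q1 → K2: 24+17+16+8+23 = 88
00 → M8 → X2 → F4 → K2 → Q1: 24+17+16+22+23 = 102
00 → M8 → X2 → K2 → Q1 → F4: 24+17+13+23+8 = 85
00 → M8 → X2 → K2 → F4 → Q1: 24+17+13+22+8 = 84
00 → M8 → Q1 → X2 → F4 → K2: 24+7+12+16+22 = 81
00 → M8 → Q1 → X2 → K2 → F4: 24+7+12+13+22 = 78
00 → M8 → Q1 → F4 → X2 → K2: 24+7+8+16+13 = 68
00 → M8 → Q1 → F4 → K2 → X2: 24+7+8+22+13 = 74
00 → M8 → Q1 → K2 → X2 → F4: 24+7+23+13+16 = 83
00 → M8 → Q1 → K2 → F4 → X2: 24+7+23+22+16 = 92
00 → M8 → F4 → X2 → Q1 → K2: 24+13+16+12+23 = 88
00 → M8 → F4 → X2 → K2 → Q1: 24+13+16+13+23 = 89
… (106 more)
00 → K2 → X2 → F4 → Q1 → M8: 6+13+16+8+7 = 50  ← best
The minimum is 50.
One shortest path: 00 → K2 → X2 → F4 → Q1 → M8.

Minimum one-way distance = 50 min.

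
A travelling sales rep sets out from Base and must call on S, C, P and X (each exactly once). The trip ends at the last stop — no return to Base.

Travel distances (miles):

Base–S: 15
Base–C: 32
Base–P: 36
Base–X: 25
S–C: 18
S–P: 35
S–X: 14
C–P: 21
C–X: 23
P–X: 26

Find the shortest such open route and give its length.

73 miles — the minimum one-way total.

There are 4! = 24 possible orderings.
Base→S→C→P→X: 15+18+21+26 = 80
Base→S→C→X→P: 15+18+23+26 = 82
Base→S→P→C→X: 15+35+21+23 = 94
Base→S→P→X→C: 15+35+26+23 = 99
Base→S→X→C→P: 15+14+23+21 = 73
Base→S→X→P→C: 15+14+26+21 = 76
Base→C→S→P→X: 32+18+35+26 = 111
Base→C→S→X→P: 32+18+14+26 = 90
Base→C→P→S→X: 32+21+35+14 = 102
Base→C→P→X→S: 32+21+26+14 = 93
Base→C→X→S→P: 32+23+14+35 = 104
Base→C→X→P→S: 32+23+26+35 = 116
Base→P→S→C→X: 36+35+18+23 = 112
Base→P→S→X→C: 36+35+14+23 = 108
… (10 more)
The minimum is 73.
One shortest path: Base → S → X → C → P.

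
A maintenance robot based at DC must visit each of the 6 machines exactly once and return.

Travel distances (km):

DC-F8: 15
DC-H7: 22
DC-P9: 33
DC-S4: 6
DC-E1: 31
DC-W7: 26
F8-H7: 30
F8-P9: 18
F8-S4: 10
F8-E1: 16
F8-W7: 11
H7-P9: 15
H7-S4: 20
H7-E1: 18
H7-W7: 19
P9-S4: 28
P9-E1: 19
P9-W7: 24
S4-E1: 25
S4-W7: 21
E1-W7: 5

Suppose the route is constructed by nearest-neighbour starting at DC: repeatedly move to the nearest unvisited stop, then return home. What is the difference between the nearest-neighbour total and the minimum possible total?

From DC: S4=6, F8=15, H7=22, W7=26, E1=31, P9=33 → choose S4 (6).
From S4: F8=10, H7=20, W7=21, E1=25, P9=28 → choose F8 (10).
From F8: W7=11, E1=16, P9=18, H7=30 → choose W7 (11).
From W7: E1=5, H7=19, P9=24 → choose E1 (5).
From E1: H7=18, P9=19 → choose H7 (18).
From H7: P9=15 → choose P9 (15).
NN route DC → S4 → F8 → W7 → E1 → H7 → P9 → DC costs 98.
Optimal: DC → H7 → P9 → E1 → W7 → F8 → S4 → DC costs 88 (by enumerating all 360 distinct tours).
Excess = 98 − 88 = 10.

The nearest-neighbour route is 10 km longer than optimal.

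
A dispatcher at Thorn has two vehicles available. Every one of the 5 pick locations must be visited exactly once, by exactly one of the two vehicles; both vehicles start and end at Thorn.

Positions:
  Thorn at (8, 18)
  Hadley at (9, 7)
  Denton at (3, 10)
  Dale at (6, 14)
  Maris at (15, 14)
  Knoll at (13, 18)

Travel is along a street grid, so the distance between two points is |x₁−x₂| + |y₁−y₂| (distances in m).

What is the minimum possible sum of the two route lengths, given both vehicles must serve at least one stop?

Try each way of splitting the stops between the two vehicles (each non-empty) and, for each split, find the best tour for each vehicle:
  {Hadley} + {Denton, Dale, Maris, Knoll}: 24 + 40 = 64
  {Denton} + {Hadley, Dale, Maris, Knoll}: 26 + 40 = 66
  {Hadley, Denton} + {Dale, Maris, Knoll}: 34 + 26 = 60
  {Dale} + {Hadley, Denton, Maris, Knoll}: 12 + 46 = 58
  {Hadley, Dale} + {Denton, Maris, Knoll}: 28 + 40 = 68
  {Denton, Dale} + {Hadley, Maris, Knoll}: 26 + 36 = 62
  … (15 splits in total)
  {Hadley, Denton, Dale} + {Maris, Knoll}: 34 + 22 = 56  ← best
Best: vehicle 1 Thorn → Hadley → Denton → Dale → Thorn = 34; vehicle 2 Thorn → Maris → Knoll → Thorn = 22; combined 56.

Minimum combined distance: 56 m.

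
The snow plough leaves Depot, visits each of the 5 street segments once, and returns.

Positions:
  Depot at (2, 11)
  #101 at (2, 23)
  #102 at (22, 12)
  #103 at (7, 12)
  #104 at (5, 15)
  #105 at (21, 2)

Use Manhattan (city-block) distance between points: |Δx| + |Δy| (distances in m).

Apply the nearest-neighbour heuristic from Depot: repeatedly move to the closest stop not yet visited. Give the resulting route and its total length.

92 m along Depot → #103 → #104 → #101 → #102 → #105 → Depot.

From Depot: distances to unvisited — #103=6, #104=7, #101=12, #102=21, #105=28. Nearest is #103 (6).
From #103: distances to unvisited — #104=5, #102=15, #101=16, #105=24. Nearest is #104 (5).
From #104: distances to unvisited — #101=11, #102=20, #105=29. Nearest is #101 (11).
From #101: distances to unvisited — #102=31, #105=40. Nearest is #102 (31).
From #102: distances to unvisited — #105=11. Nearest is #105 (11).
Return #105→Depot: 28.
Total = 6 + 5 + 11 + 31 + 11 + 28 = 92.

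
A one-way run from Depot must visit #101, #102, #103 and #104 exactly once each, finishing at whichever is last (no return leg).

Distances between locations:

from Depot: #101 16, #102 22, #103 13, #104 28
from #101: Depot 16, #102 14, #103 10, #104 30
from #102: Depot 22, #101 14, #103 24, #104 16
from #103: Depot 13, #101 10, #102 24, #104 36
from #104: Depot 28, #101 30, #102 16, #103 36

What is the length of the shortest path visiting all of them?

Minimum one-way distance = 53.

There are 4! = 24 possible orderings.
Depot→#101→#102→#103→#104: 16+14+24+36 = 90
Depot→#101→#102→#104→#103: 16+14+16+36 = 82
Depot→#101→#103→#102→#104: 16+10+24+16 = 66
Depot→#101→#103→#104→#102: 16+10+36+16 = 78
Depot→#101→#104→#102→#103: 16+30+16+24 = 86
Depot→#101→#104→#103→#102: 16+30+36+24 = 106
Depot→#102→#101→#103→#104: 22+14+10+36 = 82
Depot→#102→#101→#104→#103: 22+14+30+36 = 102
Depot→#102→#103→#101→#104: 22+24+10+30 = 86
Depot→#102→#103→#104→#101: 22+24+36+30 = 112
Depot→#102→#104→#101→#103: 22+16+30+10 = 78
Depot→#102→#104→#103→#101: 22+16+36+10 = 84
Depot→#103→#101→#102→#104: 13+10+14+16 = 53
Depot→#103→#101→#104→#102: 13+10+30+16 = 69
… (10 more)
The minimum is 53.
One shortest path: Depot → #103 → #101 → #102 → #104.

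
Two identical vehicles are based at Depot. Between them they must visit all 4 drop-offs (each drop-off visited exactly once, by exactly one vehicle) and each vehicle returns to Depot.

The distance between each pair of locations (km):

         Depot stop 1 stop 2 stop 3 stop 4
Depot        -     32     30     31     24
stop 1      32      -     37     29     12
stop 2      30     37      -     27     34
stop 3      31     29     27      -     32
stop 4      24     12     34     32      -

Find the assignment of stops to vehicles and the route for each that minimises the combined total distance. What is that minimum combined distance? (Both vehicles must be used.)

Check every non-empty split of the stops between the two vehicles; for each half take its own optimal tour:
  {stop 1} + {stop 2, stop 3, stop 4}: 64 + 113 = 177
  {stop 2} + {stop 1, stop 3, stop 4}: 60 + 96 = 156
  {stop 1, stop 2} + {stop 3, stop 4}: 99 + 87 = 186
  {stop 3} + {stop 1, stop 2, stop 4}: 62 + 103 = 165
  {stop 1, stop 3} + {stop 2, stop 4}: 92 + 88 = 180
  {stop 2, stop 3} + {stop 1, stop 4}: 88 + 68 = 156
  … (7 splits in total)
Best: vehicle 1 Depot → stop 2 → Depot = 60; vehicle 2 Depot → stop 3 → stop 1 → stop 4 → Depot = 96; combined 156.

Minimum combined distance: 156 km.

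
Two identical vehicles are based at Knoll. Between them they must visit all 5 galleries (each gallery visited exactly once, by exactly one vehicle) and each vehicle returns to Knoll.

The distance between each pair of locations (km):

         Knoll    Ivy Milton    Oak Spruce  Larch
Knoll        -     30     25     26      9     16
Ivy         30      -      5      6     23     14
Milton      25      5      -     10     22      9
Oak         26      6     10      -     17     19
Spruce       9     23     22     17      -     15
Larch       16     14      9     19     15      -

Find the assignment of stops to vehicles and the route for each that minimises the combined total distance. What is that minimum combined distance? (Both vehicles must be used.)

80 km — the smallest possible combined total.

Try each way of splitting the stops between the two vehicles (each non-empty) and, for each split, find the best tour for each vehicle:
  {Ivy} + {Milton, Oak, Spruce, Larch}: 60 + 61 = 121
  {Milton} + {Ivy, Oak, Spruce, Larch}: 50 + 62 = 112
  {Ivy, Milton} + {Oak, Spruce, Larch}: 60 + 61 = 121
  {Oak} + {Ivy, Milton, Spruce, Larch}: 52 + 62 = 114
  {Ivy, Oak} + {Milton, Spruce, Larch}: 62 + 56 = 118
  {Milton, Oak} + {Ivy, Spruce, Larch}: 61 + 62 = 123
  … (15 splits in total)
  {Spruce} + {Ivy, Milton, Oak, Larch}: 18 + 62 = 80  ← best
Best: vehicle 1 Knoll → Spruce → Knoll = 18; vehicle 2 Knoll → Oak → Ivy → Milton → Larch → Knoll = 62; combined 80.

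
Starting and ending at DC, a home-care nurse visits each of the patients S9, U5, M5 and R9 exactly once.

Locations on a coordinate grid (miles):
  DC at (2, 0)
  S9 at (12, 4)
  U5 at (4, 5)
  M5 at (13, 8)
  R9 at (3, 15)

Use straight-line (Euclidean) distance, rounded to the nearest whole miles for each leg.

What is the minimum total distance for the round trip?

There are 12 distinct closed tours to check (reversals are equivalent).
DC → S9 → U5 → M5 → R9 → DC: 11+8+9+12+15 = 55
DC → S9 → U5 → R9 → M5 → DC: 11+8+10+12+14 = 55
DC → S9 → M5 → U5 → R9 → DC: 11+4+9+10+15 = 49
DC → S9 → M5 → R9 → U5 → DC: 11+4+12+10+5 = 42
DC → S9 → R9 → U5 → M5 → DC: 11+14+10+9+14 = 58
DC → S9 → R9 → M5 → U5 → DC: 11+14+12+9+5 = 51
DC → U5 → S9 → M5 → R9 → DC: 5+8+4+12+15 = 44
DC → U5 → S9 → R9 → M5 → DC: 5+8+14+12+14 = 53
DC → U5 → M5 → S9 → R9 → DC: 5+9+4+14+15 = 47
DC → U5 → R9 → S9 → M5 → DC: 5+10+14+4+14 = 47
DC → M5 → S9 → U5 → R9 → DC: 14+4+8+10+15 = 51
DC → M5 → U5 → S9 → R9 → DC: 14+9+8+14+15 = 60
The minimum is 42.
One optimal route: DC → S9 → M5 → R9 → U5 → DC (or its reverse).

Shortest round trip = 42 miles.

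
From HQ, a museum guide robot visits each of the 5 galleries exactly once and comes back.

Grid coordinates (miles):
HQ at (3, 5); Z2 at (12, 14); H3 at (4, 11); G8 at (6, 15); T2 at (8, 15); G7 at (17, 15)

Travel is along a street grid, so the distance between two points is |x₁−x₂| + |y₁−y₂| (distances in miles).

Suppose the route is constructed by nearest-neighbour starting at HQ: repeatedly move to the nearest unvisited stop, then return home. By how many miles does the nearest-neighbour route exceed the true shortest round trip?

The nearest-neighbour route is 2 miles longer than optimal.

From HQ: H3=7, G8=13, T2=15, Z2=18, G7=24 → choose H3 (7).
From H3: G8=6, T2=8, Z2=11, G7=17 → choose G8 (6).
From G8: T2=2, Z2=7, G7=11 → choose T2 (2).
From T2: Z2=5, G7=9 → choose Z2 (5).
From Z2: G7=6 → choose G7 (6).
NN route HQ → H3 → G8 → T2 → Z2 → G7 → HQ costs 50.
Optimal: HQ → Z2 → G7 → T2 → G8 → H3 → HQ costs 48 (by enumerating all 60 distinct tours).
Excess = 50 − 48 = 2.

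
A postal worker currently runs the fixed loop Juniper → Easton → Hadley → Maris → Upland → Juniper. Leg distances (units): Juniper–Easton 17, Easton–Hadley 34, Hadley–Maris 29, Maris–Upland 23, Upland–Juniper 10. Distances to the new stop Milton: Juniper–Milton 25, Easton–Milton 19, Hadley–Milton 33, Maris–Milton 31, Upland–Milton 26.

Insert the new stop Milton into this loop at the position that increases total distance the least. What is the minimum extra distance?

Adding 18 by placing Milton on the Easton–Hadley leg.

Insertion cost between consecutive stops i–j is d(i,Milton) + d(Milton,j) − d(i,j):
  between Juniper and Easton: 25 + 19 − 17 = 27
  between Easton and Hadley: 19 + 33 − 34 = 18
  between Hadley and Maris: 33 + 31 − 29 = 35
  between Maris and Upland: 31 + 26 − 23 = 34
  between Upland and Juniper: 26 + 25 − 10 = 41
Cheapest insertion is between Easton and Hadley, adding 18.
New total = 113 + 18 = 131.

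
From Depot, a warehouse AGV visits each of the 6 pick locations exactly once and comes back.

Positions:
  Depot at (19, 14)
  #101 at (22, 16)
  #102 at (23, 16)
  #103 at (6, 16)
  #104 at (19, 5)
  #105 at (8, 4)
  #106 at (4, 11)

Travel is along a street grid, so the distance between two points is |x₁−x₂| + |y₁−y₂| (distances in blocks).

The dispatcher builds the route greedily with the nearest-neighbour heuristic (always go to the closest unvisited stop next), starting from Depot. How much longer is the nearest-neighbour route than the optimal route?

Depot: #101=5, #102=6, #104=9, #103=15, #106=18, #105=21 ⇒ #101
#101: #102=1, #104=14, #103=16, #106=23, #105=26 ⇒ #102
#102: #104=15, #103=17, #106=24, #105=27 ⇒ #104
#104: #105=12, #106=21, #103=24 ⇒ #105
#105: #106=11, #103=14 ⇒ #106
#106: #103=7 ⇒ #103
NN route Depot → #101 → #102 → #104 → #105 → #106 → #103 → Depot costs 66.
Optimal: Depot → #101 → #102 → #103 → #106 → #105 → #104 → Depot costs 62 (by enumerating all 360 distinct tours).
Excess = 66 − 62 = 4.

The nearest-neighbour route is 4 blocks longer than optimal.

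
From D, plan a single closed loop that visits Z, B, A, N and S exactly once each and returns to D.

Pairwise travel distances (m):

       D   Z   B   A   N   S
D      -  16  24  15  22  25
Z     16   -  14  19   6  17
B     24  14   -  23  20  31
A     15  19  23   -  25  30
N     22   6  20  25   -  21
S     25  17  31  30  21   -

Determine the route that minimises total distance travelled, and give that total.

With 5 stops there are 5!/2 = 60 distinct round trips (a route and its reverse cost the same).
D-Z-B-A-N-S-D: 16+14+23+25+21+25 = 124
D-Z-B-A-S-N-D: 16+14+23+30+21+22 = 126
D-Z-B-N-A-S-D: 16+14+20+25+30+25 = 130
D-Z-B-N-S-A-D: 16+14+20+21+30+15 = 116
D-Z-B-S-A-N-D: 16+14+31+30+25+22 = 138
D-Z-B-S-N-A-D: 16+14+31+21+25+15 = 122
D-Z-A-B-N-S-D: 16+19+23+20+21+25 = 124
D-Z-A-B-S-N-D: 16+19+23+31+21+22 = 132
D-Z-A-N-B-S-D: 16+19+25+20+31+25 = 136
D-Z-A-N-S-B-D: 16+19+25+21+31+24 = 136
D-Z-A-S-B-N-D: 16+19+30+31+20+22 = 138
D-Z-A-S-N-B-D: 16+19+30+21+20+24 = 130
D-Z-N-B-A-S-D: 16+6+20+23+30+25 = 120
D-Z-N-B-S-A-D: 16+6+20+31+30+15 = 118
… (46 more)
D-A-B-Z-N-S-D: 15+23+14+6+21+25 = 104  ← best
The minimum is 104.
One optimal route: D → A → B → Z → N → S → D (or its reverse).

Shortest round trip = 104 m.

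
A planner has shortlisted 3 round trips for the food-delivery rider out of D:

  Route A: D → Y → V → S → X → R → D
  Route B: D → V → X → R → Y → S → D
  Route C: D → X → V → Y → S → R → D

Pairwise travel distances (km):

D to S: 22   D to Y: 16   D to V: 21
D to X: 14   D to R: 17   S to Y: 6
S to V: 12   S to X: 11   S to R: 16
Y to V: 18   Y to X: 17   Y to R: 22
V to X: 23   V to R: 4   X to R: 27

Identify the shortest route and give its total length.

Shortest is Route C, total 94 km.

Route A: 16 + 18 + 12 + 11 + 27 + 17 = 101
Route B: 21 + 23 + 27 + 22 + 6 + 22 = 121
Route C: 14 + 23 + 18 + 6 + 16 + 17 = 94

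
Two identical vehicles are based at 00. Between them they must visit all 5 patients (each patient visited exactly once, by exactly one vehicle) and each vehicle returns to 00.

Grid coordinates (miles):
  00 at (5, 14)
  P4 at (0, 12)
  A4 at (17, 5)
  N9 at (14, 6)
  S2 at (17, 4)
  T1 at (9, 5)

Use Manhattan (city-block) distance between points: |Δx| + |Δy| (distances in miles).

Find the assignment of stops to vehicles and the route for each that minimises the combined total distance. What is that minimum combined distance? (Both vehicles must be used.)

Check every non-empty split of the stops between the two vehicles; for each half take its own optimal tour:
  {P4} + {A4, N9, S2, T1}: 14 + 44 = 58
  {A4} + {P4, N9, S2, T1}: 42 + 54 = 96
  {P4, A4} + {N9, S2, T1}: 52 + 44 = 96
  {N9} + {P4, A4, S2, T1}: 34 + 54 = 88
  {P4, N9} + {A4, S2, T1}: 44 + 44 = 88
  {A4, N9} + {P4, S2, T1}: 42 + 54 = 96
  … (15 splits in total)
Best: vehicle 1 00 → P4 → 00 = 14; vehicle 2 00 → N9 → A4 → S2 → T1 → 00 = 44; combined 58.

Minimum combined distance: 58 miles.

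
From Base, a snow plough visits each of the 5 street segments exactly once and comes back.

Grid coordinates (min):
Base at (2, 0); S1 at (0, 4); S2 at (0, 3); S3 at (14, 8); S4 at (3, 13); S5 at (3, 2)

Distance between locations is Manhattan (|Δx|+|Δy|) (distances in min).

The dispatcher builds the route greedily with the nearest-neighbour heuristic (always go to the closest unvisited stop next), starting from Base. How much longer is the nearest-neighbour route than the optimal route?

Base: S5=3, S2=5, S1=6, S4=14, S3=20 ⇒ S5
S5: S2=4, S1=5, S4=11, S3=17 ⇒ S2
S2: S1=1, S4=13, S3=19 ⇒ S1
S1: S4=12, S3=18 ⇒ S4
S4: S3=16 ⇒ S3
NN route Base → S5 → S2 → S1 → S4 → S3 → Base costs 56.
Optimal: Base → S2 → S1 → S3 → S4 → S5 → Base costs 54 (by enumerating all 60 distinct tours).
Excess = 56 − 54 = 2.

Excess over optimum: 2 min.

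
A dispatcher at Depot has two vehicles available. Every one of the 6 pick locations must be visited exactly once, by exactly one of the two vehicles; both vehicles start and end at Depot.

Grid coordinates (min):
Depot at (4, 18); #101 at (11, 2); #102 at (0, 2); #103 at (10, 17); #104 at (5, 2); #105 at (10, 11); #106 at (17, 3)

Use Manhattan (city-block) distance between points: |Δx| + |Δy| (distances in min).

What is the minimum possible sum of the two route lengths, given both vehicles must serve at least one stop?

80 min — the smallest possible combined total.

There are 2^5 − 1 = 31 ways to divide the 6 stops into two non-empty groups. For each, the best each vehicle can do is its own shortest tour through its group:
  {#101} + {#102, #103, #104, #105, #106}: 46 + 66 = 112
  {#102} + {#101, #103, #104, #105, #106}: 40 + 58 = 98
  {#101, #102} + {#103, #104, #105, #106}: 54 + 58 = 112
  {#103} + {#101, #102, #104, #105, #106}: 14 + 66 = 80
  {#101, #103} + {#102, #104, #105, #106}: 46 + 66 = 112
  {#102, #103} + {#101, #104, #105, #106}: 52 + 58 = 110
  … (31 splits in total)
Best: vehicle 1 Depot → #103 → Depot = 14; vehicle 2 Depot → #102 → #104 → #101 → #106 → #105 → Depot = 66; combined 80.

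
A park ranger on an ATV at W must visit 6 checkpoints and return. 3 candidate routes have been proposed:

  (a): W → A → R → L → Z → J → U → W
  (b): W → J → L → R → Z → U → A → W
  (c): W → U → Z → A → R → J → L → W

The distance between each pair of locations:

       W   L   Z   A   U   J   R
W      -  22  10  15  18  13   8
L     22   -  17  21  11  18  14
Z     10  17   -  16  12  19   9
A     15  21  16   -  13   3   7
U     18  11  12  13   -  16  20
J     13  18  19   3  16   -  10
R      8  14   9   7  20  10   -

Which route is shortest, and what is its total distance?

94 — (b) is the shortest.

(a): 15 + 7 + 14 + 17 + 19 + 16 + 18 = 106
(b): 13 + 18 + 14 + 9 + 12 + 13 + 15 = 94
(c): 18 + 12 + 16 + 7 + 10 + 18 + 22 = 103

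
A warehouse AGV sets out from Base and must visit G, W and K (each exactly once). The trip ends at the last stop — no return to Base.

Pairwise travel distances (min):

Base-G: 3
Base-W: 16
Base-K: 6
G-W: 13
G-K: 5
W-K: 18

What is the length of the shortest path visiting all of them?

Shortest open route: 24 min.

There are 3! = 6 possible orderings.
Base → G → W → K: 3+13+18 = 34
Base → G → K → W: 3+5+18 = 26
Base → W → G → K: 16+13+5 = 34
Base → W → K → G: 16+18+5 = 39
Base → K → G → W: 6+5+13 = 24
Base → K → W → G: 6+18+13 = 37
The minimum is 24.
One shortest path: Base → K → G → W.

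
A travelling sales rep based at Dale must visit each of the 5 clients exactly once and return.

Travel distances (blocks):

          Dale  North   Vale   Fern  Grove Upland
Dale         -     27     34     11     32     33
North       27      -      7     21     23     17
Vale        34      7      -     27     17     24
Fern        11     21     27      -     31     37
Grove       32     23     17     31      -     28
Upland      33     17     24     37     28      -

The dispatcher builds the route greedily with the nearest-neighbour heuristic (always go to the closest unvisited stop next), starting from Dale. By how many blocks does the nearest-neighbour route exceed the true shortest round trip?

The nearest-neighbour route is 1 blocks longer than optimal.

Dale: Fern=11, North=27, Grove=32, Upland=33, Vale=34 ⇒ Fern
Fern: North=21, Vale=27, Grove=31, Upland=37 ⇒ North
North: Vale=7, Upland=17, Grove=23 ⇒ Vale
Vale: Grove=17, Upland=24 ⇒ Grove
Grove: Upland=28 ⇒ Upland
NN route Dale → Fern → North → Vale → Grove → Upland → Dale costs 117.
Optimal: Dale → Fern → Grove → Vale → North → Upland → Dale costs 116 (by enumerating all 60 distinct tours).
Excess = 117 − 116 = 1.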